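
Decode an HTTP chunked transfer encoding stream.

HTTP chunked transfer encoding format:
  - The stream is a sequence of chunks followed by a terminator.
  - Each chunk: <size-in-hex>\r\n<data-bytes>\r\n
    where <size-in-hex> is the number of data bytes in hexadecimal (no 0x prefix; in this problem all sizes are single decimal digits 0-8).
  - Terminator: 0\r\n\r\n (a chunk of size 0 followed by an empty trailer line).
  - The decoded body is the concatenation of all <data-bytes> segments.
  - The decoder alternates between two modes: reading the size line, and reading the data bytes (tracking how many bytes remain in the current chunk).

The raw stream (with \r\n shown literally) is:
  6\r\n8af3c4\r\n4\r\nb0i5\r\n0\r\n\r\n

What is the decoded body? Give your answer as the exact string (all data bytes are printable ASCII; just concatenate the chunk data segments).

Answer: 8af3c4b0i5

Derivation:
Chunk 1: stream[0..1]='6' size=0x6=6, data at stream[3..9]='8af3c4' -> body[0..6], body so far='8af3c4'
Chunk 2: stream[11..12]='4' size=0x4=4, data at stream[14..18]='b0i5' -> body[6..10], body so far='8af3c4b0i5'
Chunk 3: stream[20..21]='0' size=0 (terminator). Final body='8af3c4b0i5' (10 bytes)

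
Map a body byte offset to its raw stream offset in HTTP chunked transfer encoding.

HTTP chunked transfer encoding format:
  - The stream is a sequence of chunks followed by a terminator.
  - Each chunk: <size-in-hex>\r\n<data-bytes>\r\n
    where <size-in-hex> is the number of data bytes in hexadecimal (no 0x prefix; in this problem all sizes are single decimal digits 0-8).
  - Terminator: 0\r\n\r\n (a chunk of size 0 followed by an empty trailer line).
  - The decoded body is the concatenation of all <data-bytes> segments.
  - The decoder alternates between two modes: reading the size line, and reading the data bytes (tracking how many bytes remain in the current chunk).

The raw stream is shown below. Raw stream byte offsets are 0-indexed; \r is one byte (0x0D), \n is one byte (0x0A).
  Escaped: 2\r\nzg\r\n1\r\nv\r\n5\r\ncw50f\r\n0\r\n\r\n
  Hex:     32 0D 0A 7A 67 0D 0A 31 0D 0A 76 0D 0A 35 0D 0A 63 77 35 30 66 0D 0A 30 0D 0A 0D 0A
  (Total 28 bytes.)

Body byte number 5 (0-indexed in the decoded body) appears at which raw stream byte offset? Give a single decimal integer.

Chunk 1: stream[0..1]='2' size=0x2=2, data at stream[3..5]='zg' -> body[0..2], body so far='zg'
Chunk 2: stream[7..8]='1' size=0x1=1, data at stream[10..11]='v' -> body[2..3], body so far='zgv'
Chunk 3: stream[13..14]='5' size=0x5=5, data at stream[16..21]='cw50f' -> body[3..8], body so far='zgvcw50f'
Chunk 4: stream[23..24]='0' size=0 (terminator). Final body='zgvcw50f' (8 bytes)
Body byte 5 at stream offset 18

Answer: 18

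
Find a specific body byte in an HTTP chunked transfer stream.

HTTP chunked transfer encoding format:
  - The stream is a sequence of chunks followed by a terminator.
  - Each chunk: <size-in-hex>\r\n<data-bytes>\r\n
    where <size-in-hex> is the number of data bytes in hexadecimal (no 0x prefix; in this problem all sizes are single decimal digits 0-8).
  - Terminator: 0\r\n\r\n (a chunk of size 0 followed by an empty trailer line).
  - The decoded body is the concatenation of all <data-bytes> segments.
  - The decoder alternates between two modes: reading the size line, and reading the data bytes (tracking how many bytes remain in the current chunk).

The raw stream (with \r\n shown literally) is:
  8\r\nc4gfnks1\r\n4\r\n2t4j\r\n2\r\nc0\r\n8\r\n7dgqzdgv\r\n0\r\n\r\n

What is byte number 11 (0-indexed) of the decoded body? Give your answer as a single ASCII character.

Chunk 1: stream[0..1]='8' size=0x8=8, data at stream[3..11]='c4gfnks1' -> body[0..8], body so far='c4gfnks1'
Chunk 2: stream[13..14]='4' size=0x4=4, data at stream[16..20]='2t4j' -> body[8..12], body so far='c4gfnks12t4j'
Chunk 3: stream[22..23]='2' size=0x2=2, data at stream[25..27]='c0' -> body[12..14], body so far='c4gfnks12t4jc0'
Chunk 4: stream[29..30]='8' size=0x8=8, data at stream[32..40]='7dgqzdgv' -> body[14..22], body so far='c4gfnks12t4jc07dgqzdgv'
Chunk 5: stream[42..43]='0' size=0 (terminator). Final body='c4gfnks12t4jc07dgqzdgv' (22 bytes)
Body byte 11 = 'j'

Answer: j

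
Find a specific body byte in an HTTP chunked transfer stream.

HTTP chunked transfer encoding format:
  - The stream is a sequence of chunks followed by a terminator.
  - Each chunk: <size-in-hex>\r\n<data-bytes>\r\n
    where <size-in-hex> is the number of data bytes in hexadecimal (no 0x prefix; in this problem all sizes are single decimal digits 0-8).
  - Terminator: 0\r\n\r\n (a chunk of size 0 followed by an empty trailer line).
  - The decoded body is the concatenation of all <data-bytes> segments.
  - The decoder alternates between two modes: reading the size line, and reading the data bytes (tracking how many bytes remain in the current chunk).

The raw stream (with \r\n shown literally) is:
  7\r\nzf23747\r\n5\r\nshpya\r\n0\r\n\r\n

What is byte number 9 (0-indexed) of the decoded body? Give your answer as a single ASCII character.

Chunk 1: stream[0..1]='7' size=0x7=7, data at stream[3..10]='zf23747' -> body[0..7], body so far='zf23747'
Chunk 2: stream[12..13]='5' size=0x5=5, data at stream[15..20]='shpya' -> body[7..12], body so far='zf23747shpya'
Chunk 3: stream[22..23]='0' size=0 (terminator). Final body='zf23747shpya' (12 bytes)
Body byte 9 = 'p'

Answer: p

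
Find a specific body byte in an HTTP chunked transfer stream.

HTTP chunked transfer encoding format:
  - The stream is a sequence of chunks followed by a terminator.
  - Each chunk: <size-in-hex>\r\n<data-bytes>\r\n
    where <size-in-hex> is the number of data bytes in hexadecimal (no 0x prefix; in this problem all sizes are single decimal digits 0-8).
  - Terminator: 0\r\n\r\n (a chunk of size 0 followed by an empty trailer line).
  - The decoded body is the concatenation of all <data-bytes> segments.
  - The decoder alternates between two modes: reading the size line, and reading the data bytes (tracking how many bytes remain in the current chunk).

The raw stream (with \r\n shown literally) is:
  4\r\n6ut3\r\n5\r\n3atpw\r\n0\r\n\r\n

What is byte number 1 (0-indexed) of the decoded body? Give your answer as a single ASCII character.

Chunk 1: stream[0..1]='4' size=0x4=4, data at stream[3..7]='6ut3' -> body[0..4], body so far='6ut3'
Chunk 2: stream[9..10]='5' size=0x5=5, data at stream[12..17]='3atpw' -> body[4..9], body so far='6ut33atpw'
Chunk 3: stream[19..20]='0' size=0 (terminator). Final body='6ut33atpw' (9 bytes)
Body byte 1 = 'u'

Answer: u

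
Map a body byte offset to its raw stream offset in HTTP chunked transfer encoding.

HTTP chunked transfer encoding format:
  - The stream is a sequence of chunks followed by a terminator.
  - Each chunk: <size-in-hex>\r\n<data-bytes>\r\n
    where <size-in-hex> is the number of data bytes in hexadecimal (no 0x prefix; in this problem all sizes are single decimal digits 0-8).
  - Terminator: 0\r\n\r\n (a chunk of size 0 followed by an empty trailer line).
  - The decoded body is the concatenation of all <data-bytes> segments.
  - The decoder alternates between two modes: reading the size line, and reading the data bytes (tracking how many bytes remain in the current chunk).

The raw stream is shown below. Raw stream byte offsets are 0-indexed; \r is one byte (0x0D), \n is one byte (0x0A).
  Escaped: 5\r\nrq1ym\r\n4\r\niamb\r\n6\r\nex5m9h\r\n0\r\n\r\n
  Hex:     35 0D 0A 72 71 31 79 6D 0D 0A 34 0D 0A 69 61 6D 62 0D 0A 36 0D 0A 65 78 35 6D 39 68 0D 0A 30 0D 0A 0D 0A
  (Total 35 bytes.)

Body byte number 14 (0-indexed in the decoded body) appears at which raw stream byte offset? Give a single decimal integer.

Chunk 1: stream[0..1]='5' size=0x5=5, data at stream[3..8]='rq1ym' -> body[0..5], body so far='rq1ym'
Chunk 2: stream[10..11]='4' size=0x4=4, data at stream[13..17]='iamb' -> body[5..9], body so far='rq1ymiamb'
Chunk 3: stream[19..20]='6' size=0x6=6, data at stream[22..28]='ex5m9h' -> body[9..15], body so far='rq1ymiambex5m9h'
Chunk 4: stream[30..31]='0' size=0 (terminator). Final body='rq1ymiambex5m9h' (15 bytes)
Body byte 14 at stream offset 27

Answer: 27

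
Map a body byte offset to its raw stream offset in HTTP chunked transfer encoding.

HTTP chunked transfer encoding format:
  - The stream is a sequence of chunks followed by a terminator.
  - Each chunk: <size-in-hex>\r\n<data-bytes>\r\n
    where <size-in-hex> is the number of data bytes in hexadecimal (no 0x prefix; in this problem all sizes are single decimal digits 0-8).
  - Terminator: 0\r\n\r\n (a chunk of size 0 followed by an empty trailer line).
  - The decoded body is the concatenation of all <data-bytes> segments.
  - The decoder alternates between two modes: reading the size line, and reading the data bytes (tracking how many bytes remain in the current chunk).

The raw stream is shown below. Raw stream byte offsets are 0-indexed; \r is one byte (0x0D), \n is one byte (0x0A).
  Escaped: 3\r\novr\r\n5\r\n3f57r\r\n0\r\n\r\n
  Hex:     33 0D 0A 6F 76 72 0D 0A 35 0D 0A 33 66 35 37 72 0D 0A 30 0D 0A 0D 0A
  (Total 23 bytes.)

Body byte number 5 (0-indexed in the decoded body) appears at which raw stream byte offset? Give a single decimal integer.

Chunk 1: stream[0..1]='3' size=0x3=3, data at stream[3..6]='ovr' -> body[0..3], body so far='ovr'
Chunk 2: stream[8..9]='5' size=0x5=5, data at stream[11..16]='3f57r' -> body[3..8], body so far='ovr3f57r'
Chunk 3: stream[18..19]='0' size=0 (terminator). Final body='ovr3f57r' (8 bytes)
Body byte 5 at stream offset 13

Answer: 13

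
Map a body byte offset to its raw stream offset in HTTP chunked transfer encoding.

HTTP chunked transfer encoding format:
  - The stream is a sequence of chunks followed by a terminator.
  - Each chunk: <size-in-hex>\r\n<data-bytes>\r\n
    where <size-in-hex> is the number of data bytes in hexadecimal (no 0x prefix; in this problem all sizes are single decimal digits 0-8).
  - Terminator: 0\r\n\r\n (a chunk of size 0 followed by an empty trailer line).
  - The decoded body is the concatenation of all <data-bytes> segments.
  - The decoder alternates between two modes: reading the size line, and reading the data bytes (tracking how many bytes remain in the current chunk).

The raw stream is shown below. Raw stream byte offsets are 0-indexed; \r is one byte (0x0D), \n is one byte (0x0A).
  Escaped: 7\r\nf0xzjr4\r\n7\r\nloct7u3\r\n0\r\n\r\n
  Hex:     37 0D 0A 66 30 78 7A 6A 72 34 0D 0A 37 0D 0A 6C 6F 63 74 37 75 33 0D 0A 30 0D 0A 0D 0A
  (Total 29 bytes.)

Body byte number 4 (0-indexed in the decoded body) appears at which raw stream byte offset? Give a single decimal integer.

Chunk 1: stream[0..1]='7' size=0x7=7, data at stream[3..10]='f0xzjr4' -> body[0..7], body so far='f0xzjr4'
Chunk 2: stream[12..13]='7' size=0x7=7, data at stream[15..22]='loct7u3' -> body[7..14], body so far='f0xzjr4loct7u3'
Chunk 3: stream[24..25]='0' size=0 (terminator). Final body='f0xzjr4loct7u3' (14 bytes)
Body byte 4 at stream offset 7

Answer: 7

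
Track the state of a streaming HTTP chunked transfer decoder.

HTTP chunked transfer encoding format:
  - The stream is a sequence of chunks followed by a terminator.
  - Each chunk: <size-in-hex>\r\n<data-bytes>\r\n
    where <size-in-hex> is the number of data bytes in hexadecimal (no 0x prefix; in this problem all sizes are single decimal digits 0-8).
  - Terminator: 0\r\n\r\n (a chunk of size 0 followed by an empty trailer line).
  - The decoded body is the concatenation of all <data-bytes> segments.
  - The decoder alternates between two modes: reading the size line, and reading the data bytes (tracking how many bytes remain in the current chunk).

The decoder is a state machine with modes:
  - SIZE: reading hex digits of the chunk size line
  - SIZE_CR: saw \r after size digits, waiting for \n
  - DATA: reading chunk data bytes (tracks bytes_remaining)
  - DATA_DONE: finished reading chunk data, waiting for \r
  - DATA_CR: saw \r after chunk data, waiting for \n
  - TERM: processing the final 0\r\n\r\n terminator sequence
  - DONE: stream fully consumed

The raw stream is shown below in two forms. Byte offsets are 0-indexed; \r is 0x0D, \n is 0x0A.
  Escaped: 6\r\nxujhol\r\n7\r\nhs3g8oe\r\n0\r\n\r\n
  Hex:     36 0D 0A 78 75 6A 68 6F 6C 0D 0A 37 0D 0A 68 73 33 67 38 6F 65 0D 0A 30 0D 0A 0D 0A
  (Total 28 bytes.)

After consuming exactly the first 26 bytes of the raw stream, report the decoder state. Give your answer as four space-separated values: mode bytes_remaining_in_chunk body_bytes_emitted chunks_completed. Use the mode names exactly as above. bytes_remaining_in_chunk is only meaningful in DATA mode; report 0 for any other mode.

Byte 0 = '6': mode=SIZE remaining=0 emitted=0 chunks_done=0
Byte 1 = 0x0D: mode=SIZE_CR remaining=0 emitted=0 chunks_done=0
Byte 2 = 0x0A: mode=DATA remaining=6 emitted=0 chunks_done=0
Byte 3 = 'x': mode=DATA remaining=5 emitted=1 chunks_done=0
Byte 4 = 'u': mode=DATA remaining=4 emitted=2 chunks_done=0
Byte 5 = 'j': mode=DATA remaining=3 emitted=3 chunks_done=0
Byte 6 = 'h': mode=DATA remaining=2 emitted=4 chunks_done=0
Byte 7 = 'o': mode=DATA remaining=1 emitted=5 chunks_done=0
Byte 8 = 'l': mode=DATA_DONE remaining=0 emitted=6 chunks_done=0
Byte 9 = 0x0D: mode=DATA_CR remaining=0 emitted=6 chunks_done=0
Byte 10 = 0x0A: mode=SIZE remaining=0 emitted=6 chunks_done=1
Byte 11 = '7': mode=SIZE remaining=0 emitted=6 chunks_done=1
Byte 12 = 0x0D: mode=SIZE_CR remaining=0 emitted=6 chunks_done=1
Byte 13 = 0x0A: mode=DATA remaining=7 emitted=6 chunks_done=1
Byte 14 = 'h': mode=DATA remaining=6 emitted=7 chunks_done=1
Byte 15 = 's': mode=DATA remaining=5 emitted=8 chunks_done=1
Byte 16 = '3': mode=DATA remaining=4 emitted=9 chunks_done=1
Byte 17 = 'g': mode=DATA remaining=3 emitted=10 chunks_done=1
Byte 18 = '8': mode=DATA remaining=2 emitted=11 chunks_done=1
Byte 19 = 'o': mode=DATA remaining=1 emitted=12 chunks_done=1
Byte 20 = 'e': mode=DATA_DONE remaining=0 emitted=13 chunks_done=1
Byte 21 = 0x0D: mode=DATA_CR remaining=0 emitted=13 chunks_done=1
Byte 22 = 0x0A: mode=SIZE remaining=0 emitted=13 chunks_done=2
Byte 23 = '0': mode=SIZE remaining=0 emitted=13 chunks_done=2
Byte 24 = 0x0D: mode=SIZE_CR remaining=0 emitted=13 chunks_done=2
Byte 25 = 0x0A: mode=TERM remaining=0 emitted=13 chunks_done=2

Answer: TERM 0 13 2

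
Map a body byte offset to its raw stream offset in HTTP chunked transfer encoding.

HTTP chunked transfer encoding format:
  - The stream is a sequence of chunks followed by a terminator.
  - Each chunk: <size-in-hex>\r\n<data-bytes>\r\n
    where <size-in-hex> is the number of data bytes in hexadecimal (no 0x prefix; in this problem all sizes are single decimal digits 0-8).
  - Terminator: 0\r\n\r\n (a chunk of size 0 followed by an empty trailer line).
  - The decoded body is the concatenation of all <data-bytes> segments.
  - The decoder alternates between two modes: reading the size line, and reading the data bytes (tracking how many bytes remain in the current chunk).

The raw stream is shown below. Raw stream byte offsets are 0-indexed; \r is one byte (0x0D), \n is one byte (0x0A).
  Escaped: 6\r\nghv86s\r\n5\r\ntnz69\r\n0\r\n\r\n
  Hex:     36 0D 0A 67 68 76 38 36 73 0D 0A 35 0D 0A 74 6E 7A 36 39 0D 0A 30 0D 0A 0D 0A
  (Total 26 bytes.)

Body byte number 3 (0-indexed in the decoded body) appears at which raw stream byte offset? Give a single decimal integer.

Chunk 1: stream[0..1]='6' size=0x6=6, data at stream[3..9]='ghv86s' -> body[0..6], body so far='ghv86s'
Chunk 2: stream[11..12]='5' size=0x5=5, data at stream[14..19]='tnz69' -> body[6..11], body so far='ghv86stnz69'
Chunk 3: stream[21..22]='0' size=0 (terminator). Final body='ghv86stnz69' (11 bytes)
Body byte 3 at stream offset 6

Answer: 6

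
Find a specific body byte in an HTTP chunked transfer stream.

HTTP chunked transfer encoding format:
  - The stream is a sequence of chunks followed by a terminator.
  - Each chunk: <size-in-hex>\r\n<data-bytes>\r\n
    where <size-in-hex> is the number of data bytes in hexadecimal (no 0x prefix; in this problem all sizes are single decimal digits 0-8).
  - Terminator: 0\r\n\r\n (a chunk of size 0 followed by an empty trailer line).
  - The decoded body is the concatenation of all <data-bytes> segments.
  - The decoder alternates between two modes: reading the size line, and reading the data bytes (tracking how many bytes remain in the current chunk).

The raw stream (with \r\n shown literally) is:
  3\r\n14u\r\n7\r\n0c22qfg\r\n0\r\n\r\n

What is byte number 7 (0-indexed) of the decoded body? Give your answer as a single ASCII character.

Chunk 1: stream[0..1]='3' size=0x3=3, data at stream[3..6]='14u' -> body[0..3], body so far='14u'
Chunk 2: stream[8..9]='7' size=0x7=7, data at stream[11..18]='0c22qfg' -> body[3..10], body so far='14u0c22qfg'
Chunk 3: stream[20..21]='0' size=0 (terminator). Final body='14u0c22qfg' (10 bytes)
Body byte 7 = 'q'

Answer: q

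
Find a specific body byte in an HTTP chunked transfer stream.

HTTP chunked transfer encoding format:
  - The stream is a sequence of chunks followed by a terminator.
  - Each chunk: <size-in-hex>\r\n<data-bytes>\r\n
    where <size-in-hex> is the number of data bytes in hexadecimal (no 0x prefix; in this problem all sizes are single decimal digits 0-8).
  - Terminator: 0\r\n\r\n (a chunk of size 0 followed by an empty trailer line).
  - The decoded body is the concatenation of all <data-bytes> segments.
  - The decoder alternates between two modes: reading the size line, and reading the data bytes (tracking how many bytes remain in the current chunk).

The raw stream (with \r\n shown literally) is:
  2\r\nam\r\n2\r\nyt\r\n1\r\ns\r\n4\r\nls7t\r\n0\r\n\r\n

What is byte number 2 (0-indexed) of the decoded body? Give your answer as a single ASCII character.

Chunk 1: stream[0..1]='2' size=0x2=2, data at stream[3..5]='am' -> body[0..2], body so far='am'
Chunk 2: stream[7..8]='2' size=0x2=2, data at stream[10..12]='yt' -> body[2..4], body so far='amyt'
Chunk 3: stream[14..15]='1' size=0x1=1, data at stream[17..18]='s' -> body[4..5], body so far='amyts'
Chunk 4: stream[20..21]='4' size=0x4=4, data at stream[23..27]='ls7t' -> body[5..9], body so far='amytsls7t'
Chunk 5: stream[29..30]='0' size=0 (terminator). Final body='amytsls7t' (9 bytes)
Body byte 2 = 'y'

Answer: y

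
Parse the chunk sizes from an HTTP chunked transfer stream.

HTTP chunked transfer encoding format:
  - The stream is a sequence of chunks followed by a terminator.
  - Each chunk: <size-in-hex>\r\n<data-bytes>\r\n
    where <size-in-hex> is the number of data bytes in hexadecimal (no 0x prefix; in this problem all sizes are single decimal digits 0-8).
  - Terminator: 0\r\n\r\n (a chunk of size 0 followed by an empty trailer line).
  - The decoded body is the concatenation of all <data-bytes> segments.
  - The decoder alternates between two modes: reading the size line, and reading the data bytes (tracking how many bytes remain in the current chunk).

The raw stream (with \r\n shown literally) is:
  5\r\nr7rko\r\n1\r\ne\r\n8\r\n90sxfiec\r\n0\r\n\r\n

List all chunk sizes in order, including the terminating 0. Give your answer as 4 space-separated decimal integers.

Chunk 1: stream[0..1]='5' size=0x5=5, data at stream[3..8]='r7rko' -> body[0..5], body so far='r7rko'
Chunk 2: stream[10..11]='1' size=0x1=1, data at stream[13..14]='e' -> body[5..6], body so far='r7rkoe'
Chunk 3: stream[16..17]='8' size=0x8=8, data at stream[19..27]='90sxfiec' -> body[6..14], body so far='r7rkoe90sxfiec'
Chunk 4: stream[29..30]='0' size=0 (terminator). Final body='r7rkoe90sxfiec' (14 bytes)

Answer: 5 1 8 0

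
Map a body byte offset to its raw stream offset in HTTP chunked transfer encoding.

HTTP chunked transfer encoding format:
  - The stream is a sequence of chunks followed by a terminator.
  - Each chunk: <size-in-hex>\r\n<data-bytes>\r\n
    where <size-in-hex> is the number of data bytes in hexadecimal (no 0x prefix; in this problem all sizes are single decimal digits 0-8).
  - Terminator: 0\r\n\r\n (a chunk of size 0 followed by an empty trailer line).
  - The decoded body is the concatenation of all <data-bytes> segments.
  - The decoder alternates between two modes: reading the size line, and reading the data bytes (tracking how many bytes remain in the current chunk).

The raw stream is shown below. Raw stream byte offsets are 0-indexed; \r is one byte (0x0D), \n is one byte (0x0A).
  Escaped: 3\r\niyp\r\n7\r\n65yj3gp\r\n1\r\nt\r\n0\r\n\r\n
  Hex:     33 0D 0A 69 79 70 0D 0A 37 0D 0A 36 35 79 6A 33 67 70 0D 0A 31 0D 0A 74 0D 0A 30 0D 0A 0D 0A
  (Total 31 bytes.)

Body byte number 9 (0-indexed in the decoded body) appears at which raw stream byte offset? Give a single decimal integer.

Answer: 17

Derivation:
Chunk 1: stream[0..1]='3' size=0x3=3, data at stream[3..6]='iyp' -> body[0..3], body so far='iyp'
Chunk 2: stream[8..9]='7' size=0x7=7, data at stream[11..18]='65yj3gp' -> body[3..10], body so far='iyp65yj3gp'
Chunk 3: stream[20..21]='1' size=0x1=1, data at stream[23..24]='t' -> body[10..11], body so far='iyp65yj3gpt'
Chunk 4: stream[26..27]='0' size=0 (terminator). Final body='iyp65yj3gpt' (11 bytes)
Body byte 9 at stream offset 17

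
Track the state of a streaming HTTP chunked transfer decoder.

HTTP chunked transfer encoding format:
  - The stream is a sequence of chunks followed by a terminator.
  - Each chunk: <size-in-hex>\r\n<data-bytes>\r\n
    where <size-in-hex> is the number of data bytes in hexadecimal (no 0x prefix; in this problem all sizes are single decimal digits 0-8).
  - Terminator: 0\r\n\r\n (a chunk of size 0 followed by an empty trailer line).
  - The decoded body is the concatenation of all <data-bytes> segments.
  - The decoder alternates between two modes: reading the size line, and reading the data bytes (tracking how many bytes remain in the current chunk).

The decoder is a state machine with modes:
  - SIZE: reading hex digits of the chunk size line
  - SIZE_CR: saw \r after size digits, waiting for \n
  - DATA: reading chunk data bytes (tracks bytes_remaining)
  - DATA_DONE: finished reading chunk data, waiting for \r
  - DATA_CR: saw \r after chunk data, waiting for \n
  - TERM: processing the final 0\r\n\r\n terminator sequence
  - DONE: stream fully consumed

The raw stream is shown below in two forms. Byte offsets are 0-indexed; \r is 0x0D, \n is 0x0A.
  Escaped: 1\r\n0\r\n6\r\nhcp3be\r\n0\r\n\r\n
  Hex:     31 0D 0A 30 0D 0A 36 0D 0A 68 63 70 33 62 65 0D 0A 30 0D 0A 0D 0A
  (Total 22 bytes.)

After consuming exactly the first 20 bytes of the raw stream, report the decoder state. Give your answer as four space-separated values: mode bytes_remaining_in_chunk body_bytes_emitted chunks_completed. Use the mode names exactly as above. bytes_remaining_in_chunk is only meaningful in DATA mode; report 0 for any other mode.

Answer: TERM 0 7 2

Derivation:
Byte 0 = '1': mode=SIZE remaining=0 emitted=0 chunks_done=0
Byte 1 = 0x0D: mode=SIZE_CR remaining=0 emitted=0 chunks_done=0
Byte 2 = 0x0A: mode=DATA remaining=1 emitted=0 chunks_done=0
Byte 3 = '0': mode=DATA_DONE remaining=0 emitted=1 chunks_done=0
Byte 4 = 0x0D: mode=DATA_CR remaining=0 emitted=1 chunks_done=0
Byte 5 = 0x0A: mode=SIZE remaining=0 emitted=1 chunks_done=1
Byte 6 = '6': mode=SIZE remaining=0 emitted=1 chunks_done=1
Byte 7 = 0x0D: mode=SIZE_CR remaining=0 emitted=1 chunks_done=1
Byte 8 = 0x0A: mode=DATA remaining=6 emitted=1 chunks_done=1
Byte 9 = 'h': mode=DATA remaining=5 emitted=2 chunks_done=1
Byte 10 = 'c': mode=DATA remaining=4 emitted=3 chunks_done=1
Byte 11 = 'p': mode=DATA remaining=3 emitted=4 chunks_done=1
Byte 12 = '3': mode=DATA remaining=2 emitted=5 chunks_done=1
Byte 13 = 'b': mode=DATA remaining=1 emitted=6 chunks_done=1
Byte 14 = 'e': mode=DATA_DONE remaining=0 emitted=7 chunks_done=1
Byte 15 = 0x0D: mode=DATA_CR remaining=0 emitted=7 chunks_done=1
Byte 16 = 0x0A: mode=SIZE remaining=0 emitted=7 chunks_done=2
Byte 17 = '0': mode=SIZE remaining=0 emitted=7 chunks_done=2
Byte 18 = 0x0D: mode=SIZE_CR remaining=0 emitted=7 chunks_done=2
Byte 19 = 0x0A: mode=TERM remaining=0 emitted=7 chunks_done=2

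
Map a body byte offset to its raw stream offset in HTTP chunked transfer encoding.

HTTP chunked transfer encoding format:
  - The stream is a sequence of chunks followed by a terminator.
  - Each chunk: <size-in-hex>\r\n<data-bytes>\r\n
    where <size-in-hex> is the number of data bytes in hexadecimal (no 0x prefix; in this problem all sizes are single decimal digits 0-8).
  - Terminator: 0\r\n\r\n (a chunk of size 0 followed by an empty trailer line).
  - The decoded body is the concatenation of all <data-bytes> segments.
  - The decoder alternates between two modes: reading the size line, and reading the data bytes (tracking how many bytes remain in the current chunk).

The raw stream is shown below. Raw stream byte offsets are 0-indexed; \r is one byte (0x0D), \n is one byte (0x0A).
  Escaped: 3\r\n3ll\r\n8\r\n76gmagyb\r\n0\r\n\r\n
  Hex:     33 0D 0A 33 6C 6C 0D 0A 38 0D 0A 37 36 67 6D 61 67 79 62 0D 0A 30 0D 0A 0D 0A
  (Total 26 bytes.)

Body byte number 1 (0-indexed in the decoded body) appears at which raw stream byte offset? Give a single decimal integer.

Chunk 1: stream[0..1]='3' size=0x3=3, data at stream[3..6]='3ll' -> body[0..3], body so far='3ll'
Chunk 2: stream[8..9]='8' size=0x8=8, data at stream[11..19]='76gmagyb' -> body[3..11], body so far='3ll76gmagyb'
Chunk 3: stream[21..22]='0' size=0 (terminator). Final body='3ll76gmagyb' (11 bytes)
Body byte 1 at stream offset 4

Answer: 4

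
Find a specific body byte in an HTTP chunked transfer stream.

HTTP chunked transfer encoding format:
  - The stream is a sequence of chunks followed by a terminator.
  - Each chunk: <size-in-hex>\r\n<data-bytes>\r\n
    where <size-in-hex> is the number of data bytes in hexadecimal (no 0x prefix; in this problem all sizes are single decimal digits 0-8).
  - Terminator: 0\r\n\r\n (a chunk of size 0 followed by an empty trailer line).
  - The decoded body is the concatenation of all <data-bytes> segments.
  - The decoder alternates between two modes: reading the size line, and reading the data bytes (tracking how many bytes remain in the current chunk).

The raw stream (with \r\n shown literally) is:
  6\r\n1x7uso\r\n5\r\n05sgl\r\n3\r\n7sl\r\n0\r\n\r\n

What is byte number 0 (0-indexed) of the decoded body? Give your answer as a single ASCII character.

Answer: 1

Derivation:
Chunk 1: stream[0..1]='6' size=0x6=6, data at stream[3..9]='1x7uso' -> body[0..6], body so far='1x7uso'
Chunk 2: stream[11..12]='5' size=0x5=5, data at stream[14..19]='05sgl' -> body[6..11], body so far='1x7uso05sgl'
Chunk 3: stream[21..22]='3' size=0x3=3, data at stream[24..27]='7sl' -> body[11..14], body so far='1x7uso05sgl7sl'
Chunk 4: stream[29..30]='0' size=0 (terminator). Final body='1x7uso05sgl7sl' (14 bytes)
Body byte 0 = '1'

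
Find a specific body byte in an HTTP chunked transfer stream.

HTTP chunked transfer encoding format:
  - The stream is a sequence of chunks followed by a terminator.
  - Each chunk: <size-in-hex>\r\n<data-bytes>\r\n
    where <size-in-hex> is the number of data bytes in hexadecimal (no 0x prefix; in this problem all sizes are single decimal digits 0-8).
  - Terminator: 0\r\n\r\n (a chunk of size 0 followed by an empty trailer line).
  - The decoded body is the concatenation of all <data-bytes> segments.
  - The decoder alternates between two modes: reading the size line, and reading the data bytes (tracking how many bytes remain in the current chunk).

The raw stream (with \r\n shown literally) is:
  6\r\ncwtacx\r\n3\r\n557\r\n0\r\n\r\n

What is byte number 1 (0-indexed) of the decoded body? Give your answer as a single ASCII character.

Chunk 1: stream[0..1]='6' size=0x6=6, data at stream[3..9]='cwtacx' -> body[0..6], body so far='cwtacx'
Chunk 2: stream[11..12]='3' size=0x3=3, data at stream[14..17]='557' -> body[6..9], body so far='cwtacx557'
Chunk 3: stream[19..20]='0' size=0 (terminator). Final body='cwtacx557' (9 bytes)
Body byte 1 = 'w'

Answer: w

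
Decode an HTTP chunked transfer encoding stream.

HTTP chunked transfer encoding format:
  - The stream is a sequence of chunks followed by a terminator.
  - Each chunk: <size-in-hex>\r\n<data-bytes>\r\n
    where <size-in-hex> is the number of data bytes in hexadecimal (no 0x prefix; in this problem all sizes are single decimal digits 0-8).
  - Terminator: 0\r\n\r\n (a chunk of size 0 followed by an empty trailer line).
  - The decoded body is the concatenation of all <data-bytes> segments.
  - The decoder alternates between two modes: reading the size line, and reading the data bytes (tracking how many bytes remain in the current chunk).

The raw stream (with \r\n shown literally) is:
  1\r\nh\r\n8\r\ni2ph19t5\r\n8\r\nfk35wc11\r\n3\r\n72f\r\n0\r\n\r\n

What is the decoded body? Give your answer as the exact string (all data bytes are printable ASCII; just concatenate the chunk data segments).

Answer: hi2ph19t5fk35wc1172f

Derivation:
Chunk 1: stream[0..1]='1' size=0x1=1, data at stream[3..4]='h' -> body[0..1], body so far='h'
Chunk 2: stream[6..7]='8' size=0x8=8, data at stream[9..17]='i2ph19t5' -> body[1..9], body so far='hi2ph19t5'
Chunk 3: stream[19..20]='8' size=0x8=8, data at stream[22..30]='fk35wc11' -> body[9..17], body so far='hi2ph19t5fk35wc11'
Chunk 4: stream[32..33]='3' size=0x3=3, data at stream[35..38]='72f' -> body[17..20], body so far='hi2ph19t5fk35wc1172f'
Chunk 5: stream[40..41]='0' size=0 (terminator). Final body='hi2ph19t5fk35wc1172f' (20 bytes)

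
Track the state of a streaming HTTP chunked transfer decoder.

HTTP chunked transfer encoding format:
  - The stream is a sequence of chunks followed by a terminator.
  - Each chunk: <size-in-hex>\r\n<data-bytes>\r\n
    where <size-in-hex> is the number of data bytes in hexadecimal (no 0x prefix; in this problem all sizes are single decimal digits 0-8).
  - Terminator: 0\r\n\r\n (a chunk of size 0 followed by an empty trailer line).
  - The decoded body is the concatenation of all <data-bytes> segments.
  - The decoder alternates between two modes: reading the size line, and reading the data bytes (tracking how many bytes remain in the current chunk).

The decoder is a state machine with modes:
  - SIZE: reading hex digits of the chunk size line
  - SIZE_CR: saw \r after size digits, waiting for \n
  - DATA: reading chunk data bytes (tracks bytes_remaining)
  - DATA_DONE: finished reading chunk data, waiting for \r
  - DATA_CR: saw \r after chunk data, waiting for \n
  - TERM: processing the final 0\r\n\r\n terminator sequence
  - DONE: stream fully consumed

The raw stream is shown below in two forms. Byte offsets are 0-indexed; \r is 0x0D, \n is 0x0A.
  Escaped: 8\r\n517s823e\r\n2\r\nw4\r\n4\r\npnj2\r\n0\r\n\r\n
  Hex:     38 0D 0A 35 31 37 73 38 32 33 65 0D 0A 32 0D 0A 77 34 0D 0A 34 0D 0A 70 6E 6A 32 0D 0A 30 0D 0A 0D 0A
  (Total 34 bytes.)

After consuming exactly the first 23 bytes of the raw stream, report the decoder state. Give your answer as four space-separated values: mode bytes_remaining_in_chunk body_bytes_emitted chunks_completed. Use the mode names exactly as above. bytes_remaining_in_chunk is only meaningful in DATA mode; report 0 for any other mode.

Byte 0 = '8': mode=SIZE remaining=0 emitted=0 chunks_done=0
Byte 1 = 0x0D: mode=SIZE_CR remaining=0 emitted=0 chunks_done=0
Byte 2 = 0x0A: mode=DATA remaining=8 emitted=0 chunks_done=0
Byte 3 = '5': mode=DATA remaining=7 emitted=1 chunks_done=0
Byte 4 = '1': mode=DATA remaining=6 emitted=2 chunks_done=0
Byte 5 = '7': mode=DATA remaining=5 emitted=3 chunks_done=0
Byte 6 = 's': mode=DATA remaining=4 emitted=4 chunks_done=0
Byte 7 = '8': mode=DATA remaining=3 emitted=5 chunks_done=0
Byte 8 = '2': mode=DATA remaining=2 emitted=6 chunks_done=0
Byte 9 = '3': mode=DATA remaining=1 emitted=7 chunks_done=0
Byte 10 = 'e': mode=DATA_DONE remaining=0 emitted=8 chunks_done=0
Byte 11 = 0x0D: mode=DATA_CR remaining=0 emitted=8 chunks_done=0
Byte 12 = 0x0A: mode=SIZE remaining=0 emitted=8 chunks_done=1
Byte 13 = '2': mode=SIZE remaining=0 emitted=8 chunks_done=1
Byte 14 = 0x0D: mode=SIZE_CR remaining=0 emitted=8 chunks_done=1
Byte 15 = 0x0A: mode=DATA remaining=2 emitted=8 chunks_done=1
Byte 16 = 'w': mode=DATA remaining=1 emitted=9 chunks_done=1
Byte 17 = '4': mode=DATA_DONE remaining=0 emitted=10 chunks_done=1
Byte 18 = 0x0D: mode=DATA_CR remaining=0 emitted=10 chunks_done=1
Byte 19 = 0x0A: mode=SIZE remaining=0 emitted=10 chunks_done=2
Byte 20 = '4': mode=SIZE remaining=0 emitted=10 chunks_done=2
Byte 21 = 0x0D: mode=SIZE_CR remaining=0 emitted=10 chunks_done=2
Byte 22 = 0x0A: mode=DATA remaining=4 emitted=10 chunks_done=2

Answer: DATA 4 10 2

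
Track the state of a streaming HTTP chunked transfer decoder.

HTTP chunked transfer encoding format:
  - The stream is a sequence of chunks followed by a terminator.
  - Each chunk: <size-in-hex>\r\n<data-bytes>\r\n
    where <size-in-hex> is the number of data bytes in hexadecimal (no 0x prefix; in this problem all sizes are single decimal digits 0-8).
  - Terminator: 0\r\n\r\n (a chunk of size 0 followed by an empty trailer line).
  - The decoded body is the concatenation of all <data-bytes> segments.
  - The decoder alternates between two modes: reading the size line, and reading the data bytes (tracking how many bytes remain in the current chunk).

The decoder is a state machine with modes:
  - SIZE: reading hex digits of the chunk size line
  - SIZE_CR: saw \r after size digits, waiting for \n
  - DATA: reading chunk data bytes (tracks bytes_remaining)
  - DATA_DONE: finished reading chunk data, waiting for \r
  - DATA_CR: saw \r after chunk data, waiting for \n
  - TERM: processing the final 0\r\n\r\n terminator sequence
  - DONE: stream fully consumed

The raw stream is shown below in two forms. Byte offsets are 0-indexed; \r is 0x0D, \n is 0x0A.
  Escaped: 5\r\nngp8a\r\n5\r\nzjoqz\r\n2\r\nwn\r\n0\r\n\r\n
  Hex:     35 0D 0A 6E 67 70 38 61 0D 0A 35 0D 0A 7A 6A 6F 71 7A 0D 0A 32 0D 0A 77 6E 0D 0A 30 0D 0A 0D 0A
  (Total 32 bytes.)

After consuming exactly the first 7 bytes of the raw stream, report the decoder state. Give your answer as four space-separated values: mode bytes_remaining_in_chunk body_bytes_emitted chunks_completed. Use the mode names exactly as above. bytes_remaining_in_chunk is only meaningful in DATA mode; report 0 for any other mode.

Byte 0 = '5': mode=SIZE remaining=0 emitted=0 chunks_done=0
Byte 1 = 0x0D: mode=SIZE_CR remaining=0 emitted=0 chunks_done=0
Byte 2 = 0x0A: mode=DATA remaining=5 emitted=0 chunks_done=0
Byte 3 = 'n': mode=DATA remaining=4 emitted=1 chunks_done=0
Byte 4 = 'g': mode=DATA remaining=3 emitted=2 chunks_done=0
Byte 5 = 'p': mode=DATA remaining=2 emitted=3 chunks_done=0
Byte 6 = '8': mode=DATA remaining=1 emitted=4 chunks_done=0

Answer: DATA 1 4 0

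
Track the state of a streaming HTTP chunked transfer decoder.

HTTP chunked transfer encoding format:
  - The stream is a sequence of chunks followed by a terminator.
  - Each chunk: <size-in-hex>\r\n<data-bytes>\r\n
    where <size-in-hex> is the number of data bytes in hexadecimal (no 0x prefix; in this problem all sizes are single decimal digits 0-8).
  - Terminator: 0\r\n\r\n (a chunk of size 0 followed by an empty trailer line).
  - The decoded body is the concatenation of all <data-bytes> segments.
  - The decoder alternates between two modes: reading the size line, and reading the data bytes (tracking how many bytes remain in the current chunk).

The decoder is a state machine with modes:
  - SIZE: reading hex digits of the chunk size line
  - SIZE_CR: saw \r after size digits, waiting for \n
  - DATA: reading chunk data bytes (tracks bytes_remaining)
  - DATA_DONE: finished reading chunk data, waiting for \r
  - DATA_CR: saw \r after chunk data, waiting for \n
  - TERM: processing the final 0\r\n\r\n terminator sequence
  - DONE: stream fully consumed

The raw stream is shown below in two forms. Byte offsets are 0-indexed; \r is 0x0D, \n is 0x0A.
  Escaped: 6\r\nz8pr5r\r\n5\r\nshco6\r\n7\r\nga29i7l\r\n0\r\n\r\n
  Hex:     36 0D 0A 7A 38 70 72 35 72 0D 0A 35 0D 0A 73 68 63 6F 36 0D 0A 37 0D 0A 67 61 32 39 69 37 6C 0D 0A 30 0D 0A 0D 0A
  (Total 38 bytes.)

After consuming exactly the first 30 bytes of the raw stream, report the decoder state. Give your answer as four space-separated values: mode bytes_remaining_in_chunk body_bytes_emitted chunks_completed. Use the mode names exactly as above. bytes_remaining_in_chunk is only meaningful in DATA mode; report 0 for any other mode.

Byte 0 = '6': mode=SIZE remaining=0 emitted=0 chunks_done=0
Byte 1 = 0x0D: mode=SIZE_CR remaining=0 emitted=0 chunks_done=0
Byte 2 = 0x0A: mode=DATA remaining=6 emitted=0 chunks_done=0
Byte 3 = 'z': mode=DATA remaining=5 emitted=1 chunks_done=0
Byte 4 = '8': mode=DATA remaining=4 emitted=2 chunks_done=0
Byte 5 = 'p': mode=DATA remaining=3 emitted=3 chunks_done=0
Byte 6 = 'r': mode=DATA remaining=2 emitted=4 chunks_done=0
Byte 7 = '5': mode=DATA remaining=1 emitted=5 chunks_done=0
Byte 8 = 'r': mode=DATA_DONE remaining=0 emitted=6 chunks_done=0
Byte 9 = 0x0D: mode=DATA_CR remaining=0 emitted=6 chunks_done=0
Byte 10 = 0x0A: mode=SIZE remaining=0 emitted=6 chunks_done=1
Byte 11 = '5': mode=SIZE remaining=0 emitted=6 chunks_done=1
Byte 12 = 0x0D: mode=SIZE_CR remaining=0 emitted=6 chunks_done=1
Byte 13 = 0x0A: mode=DATA remaining=5 emitted=6 chunks_done=1
Byte 14 = 's': mode=DATA remaining=4 emitted=7 chunks_done=1
Byte 15 = 'h': mode=DATA remaining=3 emitted=8 chunks_done=1
Byte 16 = 'c': mode=DATA remaining=2 emitted=9 chunks_done=1
Byte 17 = 'o': mode=DATA remaining=1 emitted=10 chunks_done=1
Byte 18 = '6': mode=DATA_DONE remaining=0 emitted=11 chunks_done=1
Byte 19 = 0x0D: mode=DATA_CR remaining=0 emitted=11 chunks_done=1
Byte 20 = 0x0A: mode=SIZE remaining=0 emitted=11 chunks_done=2
Byte 21 = '7': mode=SIZE remaining=0 emitted=11 chunks_done=2
Byte 22 = 0x0D: mode=SIZE_CR remaining=0 emitted=11 chunks_done=2
Byte 23 = 0x0A: mode=DATA remaining=7 emitted=11 chunks_done=2
Byte 24 = 'g': mode=DATA remaining=6 emitted=12 chunks_done=2
Byte 25 = 'a': mode=DATA remaining=5 emitted=13 chunks_done=2
Byte 26 = '2': mode=DATA remaining=4 emitted=14 chunks_done=2
Byte 27 = '9': mode=DATA remaining=3 emitted=15 chunks_done=2
Byte 28 = 'i': mode=DATA remaining=2 emitted=16 chunks_done=2
Byte 29 = '7': mode=DATA remaining=1 emitted=17 chunks_done=2

Answer: DATA 1 17 2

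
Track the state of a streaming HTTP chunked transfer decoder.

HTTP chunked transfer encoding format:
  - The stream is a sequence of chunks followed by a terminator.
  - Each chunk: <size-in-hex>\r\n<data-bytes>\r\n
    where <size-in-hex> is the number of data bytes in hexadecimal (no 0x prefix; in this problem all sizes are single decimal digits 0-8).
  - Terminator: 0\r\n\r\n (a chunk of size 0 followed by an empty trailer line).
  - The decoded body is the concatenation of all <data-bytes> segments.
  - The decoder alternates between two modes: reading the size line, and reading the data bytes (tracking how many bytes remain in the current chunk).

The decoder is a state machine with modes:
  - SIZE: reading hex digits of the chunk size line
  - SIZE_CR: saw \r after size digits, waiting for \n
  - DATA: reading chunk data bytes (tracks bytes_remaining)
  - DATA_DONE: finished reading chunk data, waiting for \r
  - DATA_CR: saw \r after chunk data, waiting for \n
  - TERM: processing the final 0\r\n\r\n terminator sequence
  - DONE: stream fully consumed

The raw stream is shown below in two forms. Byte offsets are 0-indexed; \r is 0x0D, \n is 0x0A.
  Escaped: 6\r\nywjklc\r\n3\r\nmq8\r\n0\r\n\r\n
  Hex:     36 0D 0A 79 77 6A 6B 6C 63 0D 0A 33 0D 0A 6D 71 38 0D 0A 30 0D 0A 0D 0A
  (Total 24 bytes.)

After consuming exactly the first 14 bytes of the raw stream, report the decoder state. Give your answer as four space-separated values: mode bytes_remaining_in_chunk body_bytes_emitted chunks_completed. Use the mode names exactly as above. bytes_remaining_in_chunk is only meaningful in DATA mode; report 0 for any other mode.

Answer: DATA 3 6 1

Derivation:
Byte 0 = '6': mode=SIZE remaining=0 emitted=0 chunks_done=0
Byte 1 = 0x0D: mode=SIZE_CR remaining=0 emitted=0 chunks_done=0
Byte 2 = 0x0A: mode=DATA remaining=6 emitted=0 chunks_done=0
Byte 3 = 'y': mode=DATA remaining=5 emitted=1 chunks_done=0
Byte 4 = 'w': mode=DATA remaining=4 emitted=2 chunks_done=0
Byte 5 = 'j': mode=DATA remaining=3 emitted=3 chunks_done=0
Byte 6 = 'k': mode=DATA remaining=2 emitted=4 chunks_done=0
Byte 7 = 'l': mode=DATA remaining=1 emitted=5 chunks_done=0
Byte 8 = 'c': mode=DATA_DONE remaining=0 emitted=6 chunks_done=0
Byte 9 = 0x0D: mode=DATA_CR remaining=0 emitted=6 chunks_done=0
Byte 10 = 0x0A: mode=SIZE remaining=0 emitted=6 chunks_done=1
Byte 11 = '3': mode=SIZE remaining=0 emitted=6 chunks_done=1
Byte 12 = 0x0D: mode=SIZE_CR remaining=0 emitted=6 chunks_done=1
Byte 13 = 0x0A: mode=DATA remaining=3 emitted=6 chunks_done=1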